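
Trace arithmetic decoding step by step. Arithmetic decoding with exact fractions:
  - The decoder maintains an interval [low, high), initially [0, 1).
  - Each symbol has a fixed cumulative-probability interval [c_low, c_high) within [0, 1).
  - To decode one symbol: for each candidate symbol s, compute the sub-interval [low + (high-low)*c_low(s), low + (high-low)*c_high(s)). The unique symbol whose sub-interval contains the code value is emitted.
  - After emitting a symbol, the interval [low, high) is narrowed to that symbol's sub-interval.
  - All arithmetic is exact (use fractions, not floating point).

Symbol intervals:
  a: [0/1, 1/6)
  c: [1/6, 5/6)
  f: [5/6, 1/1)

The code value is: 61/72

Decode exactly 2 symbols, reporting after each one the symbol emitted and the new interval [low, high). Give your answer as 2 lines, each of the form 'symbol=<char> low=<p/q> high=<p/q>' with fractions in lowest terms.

Step 1: interval [0/1, 1/1), width = 1/1 - 0/1 = 1/1
  'a': [0/1 + 1/1*0/1, 0/1 + 1/1*1/6) = [0/1, 1/6)
  'c': [0/1 + 1/1*1/6, 0/1 + 1/1*5/6) = [1/6, 5/6)
  'f': [0/1 + 1/1*5/6, 0/1 + 1/1*1/1) = [5/6, 1/1) <- contains code 61/72
  emit 'f', narrow to [5/6, 1/1)
Step 2: interval [5/6, 1/1), width = 1/1 - 5/6 = 1/6
  'a': [5/6 + 1/6*0/1, 5/6 + 1/6*1/6) = [5/6, 31/36) <- contains code 61/72
  'c': [5/6 + 1/6*1/6, 5/6 + 1/6*5/6) = [31/36, 35/36)
  'f': [5/6 + 1/6*5/6, 5/6 + 1/6*1/1) = [35/36, 1/1)
  emit 'a', narrow to [5/6, 31/36)

Answer: symbol=f low=5/6 high=1/1
symbol=a low=5/6 high=31/36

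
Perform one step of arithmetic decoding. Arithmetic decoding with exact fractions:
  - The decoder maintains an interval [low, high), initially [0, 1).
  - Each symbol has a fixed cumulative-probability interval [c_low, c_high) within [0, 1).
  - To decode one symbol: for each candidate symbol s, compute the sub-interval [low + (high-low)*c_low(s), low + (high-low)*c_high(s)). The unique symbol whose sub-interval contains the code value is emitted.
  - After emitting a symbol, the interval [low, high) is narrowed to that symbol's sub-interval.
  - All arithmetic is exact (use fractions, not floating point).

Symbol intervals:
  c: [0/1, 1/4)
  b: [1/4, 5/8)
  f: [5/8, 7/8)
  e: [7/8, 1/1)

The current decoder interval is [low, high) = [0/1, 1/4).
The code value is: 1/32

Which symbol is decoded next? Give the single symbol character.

Interval width = high − low = 1/4 − 0/1 = 1/4
Scaled code = (code − low) / width = (1/32 − 0/1) / 1/4 = 1/8
  c: [0/1, 1/4) ← scaled code falls here ✓
  b: [1/4, 5/8) 
  f: [5/8, 7/8) 
  e: [7/8, 1/1) 

Answer: c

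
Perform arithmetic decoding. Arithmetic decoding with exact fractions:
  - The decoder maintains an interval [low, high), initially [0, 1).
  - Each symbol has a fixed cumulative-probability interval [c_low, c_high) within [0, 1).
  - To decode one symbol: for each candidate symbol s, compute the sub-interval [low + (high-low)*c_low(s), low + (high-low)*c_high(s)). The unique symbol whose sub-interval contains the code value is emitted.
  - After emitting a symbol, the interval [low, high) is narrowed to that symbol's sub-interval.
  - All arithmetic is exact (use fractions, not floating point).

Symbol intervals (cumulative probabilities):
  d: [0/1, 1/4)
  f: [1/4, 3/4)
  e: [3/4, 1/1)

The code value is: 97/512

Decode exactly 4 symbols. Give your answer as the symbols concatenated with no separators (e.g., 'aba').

Step 1: interval [0/1, 1/1), width = 1/1 - 0/1 = 1/1
  'd': [0/1 + 1/1*0/1, 0/1 + 1/1*1/4) = [0/1, 1/4) <- contains code 97/512
  'f': [0/1 + 1/1*1/4, 0/1 + 1/1*3/4) = [1/4, 3/4)
  'e': [0/1 + 1/1*3/4, 0/1 + 1/1*1/1) = [3/4, 1/1)
  emit 'd', narrow to [0/1, 1/4)
Step 2: interval [0/1, 1/4), width = 1/4 - 0/1 = 1/4
  'd': [0/1 + 1/4*0/1, 0/1 + 1/4*1/4) = [0/1, 1/16)
  'f': [0/1 + 1/4*1/4, 0/1 + 1/4*3/4) = [1/16, 3/16)
  'e': [0/1 + 1/4*3/4, 0/1 + 1/4*1/1) = [3/16, 1/4) <- contains code 97/512
  emit 'e', narrow to [3/16, 1/4)
Step 3: interval [3/16, 1/4), width = 1/4 - 3/16 = 1/16
  'd': [3/16 + 1/16*0/1, 3/16 + 1/16*1/4) = [3/16, 13/64) <- contains code 97/512
  'f': [3/16 + 1/16*1/4, 3/16 + 1/16*3/4) = [13/64, 15/64)
  'e': [3/16 + 1/16*3/4, 3/16 + 1/16*1/1) = [15/64, 1/4)
  emit 'd', narrow to [3/16, 13/64)
Step 4: interval [3/16, 13/64), width = 13/64 - 3/16 = 1/64
  'd': [3/16 + 1/64*0/1, 3/16 + 1/64*1/4) = [3/16, 49/256) <- contains code 97/512
  'f': [3/16 + 1/64*1/4, 3/16 + 1/64*3/4) = [49/256, 51/256)
  'e': [3/16 + 1/64*3/4, 3/16 + 1/64*1/1) = [51/256, 13/64)
  emit 'd', narrow to [3/16, 49/256)

Answer: dedd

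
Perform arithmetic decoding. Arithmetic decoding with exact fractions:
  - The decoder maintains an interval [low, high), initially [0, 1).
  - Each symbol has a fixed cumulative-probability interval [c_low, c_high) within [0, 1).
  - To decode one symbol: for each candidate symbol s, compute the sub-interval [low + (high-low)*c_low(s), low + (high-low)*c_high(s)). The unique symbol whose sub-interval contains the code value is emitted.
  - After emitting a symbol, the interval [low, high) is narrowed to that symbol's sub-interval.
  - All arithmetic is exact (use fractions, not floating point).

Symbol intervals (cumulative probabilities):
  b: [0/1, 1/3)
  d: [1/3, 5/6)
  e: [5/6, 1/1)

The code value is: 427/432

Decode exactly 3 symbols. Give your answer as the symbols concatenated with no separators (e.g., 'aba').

Answer: eed

Derivation:
Step 1: interval [0/1, 1/1), width = 1/1 - 0/1 = 1/1
  'b': [0/1 + 1/1*0/1, 0/1 + 1/1*1/3) = [0/1, 1/3)
  'd': [0/1 + 1/1*1/3, 0/1 + 1/1*5/6) = [1/3, 5/6)
  'e': [0/1 + 1/1*5/6, 0/1 + 1/1*1/1) = [5/6, 1/1) <- contains code 427/432
  emit 'e', narrow to [5/6, 1/1)
Step 2: interval [5/6, 1/1), width = 1/1 - 5/6 = 1/6
  'b': [5/6 + 1/6*0/1, 5/6 + 1/6*1/3) = [5/6, 8/9)
  'd': [5/6 + 1/6*1/3, 5/6 + 1/6*5/6) = [8/9, 35/36)
  'e': [5/6 + 1/6*5/6, 5/6 + 1/6*1/1) = [35/36, 1/1) <- contains code 427/432
  emit 'e', narrow to [35/36, 1/1)
Step 3: interval [35/36, 1/1), width = 1/1 - 35/36 = 1/36
  'b': [35/36 + 1/36*0/1, 35/36 + 1/36*1/3) = [35/36, 53/54)
  'd': [35/36 + 1/36*1/3, 35/36 + 1/36*5/6) = [53/54, 215/216) <- contains code 427/432
  'e': [35/36 + 1/36*5/6, 35/36 + 1/36*1/1) = [215/216, 1/1)
  emit 'd', narrow to [53/54, 215/216)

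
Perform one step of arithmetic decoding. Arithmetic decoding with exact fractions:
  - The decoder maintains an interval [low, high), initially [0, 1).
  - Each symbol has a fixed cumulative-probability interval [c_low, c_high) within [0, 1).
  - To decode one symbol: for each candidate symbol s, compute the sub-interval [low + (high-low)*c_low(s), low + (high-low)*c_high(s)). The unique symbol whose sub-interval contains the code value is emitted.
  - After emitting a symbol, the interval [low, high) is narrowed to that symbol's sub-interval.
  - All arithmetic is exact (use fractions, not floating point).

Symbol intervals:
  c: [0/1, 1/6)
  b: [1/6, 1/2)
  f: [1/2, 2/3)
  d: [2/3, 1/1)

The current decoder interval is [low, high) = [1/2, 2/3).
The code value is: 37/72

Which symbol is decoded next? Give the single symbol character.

Answer: c

Derivation:
Interval width = high − low = 2/3 − 1/2 = 1/6
Scaled code = (code − low) / width = (37/72 − 1/2) / 1/6 = 1/12
  c: [0/1, 1/6) ← scaled code falls here ✓
  b: [1/6, 1/2) 
  f: [1/2, 2/3) 
  d: [2/3, 1/1) 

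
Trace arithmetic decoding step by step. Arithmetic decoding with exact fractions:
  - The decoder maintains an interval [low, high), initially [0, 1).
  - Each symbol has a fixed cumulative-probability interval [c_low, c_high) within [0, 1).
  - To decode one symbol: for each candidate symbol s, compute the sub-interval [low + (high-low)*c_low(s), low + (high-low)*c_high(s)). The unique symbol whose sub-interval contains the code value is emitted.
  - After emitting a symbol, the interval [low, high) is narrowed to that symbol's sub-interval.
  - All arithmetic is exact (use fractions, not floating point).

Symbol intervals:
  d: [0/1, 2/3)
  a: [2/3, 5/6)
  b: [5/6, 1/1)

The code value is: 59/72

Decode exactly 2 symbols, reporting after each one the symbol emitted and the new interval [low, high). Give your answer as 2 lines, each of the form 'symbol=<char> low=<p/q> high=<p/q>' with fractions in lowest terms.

Answer: symbol=a low=2/3 high=5/6
symbol=b low=29/36 high=5/6

Derivation:
Step 1: interval [0/1, 1/1), width = 1/1 - 0/1 = 1/1
  'd': [0/1 + 1/1*0/1, 0/1 + 1/1*2/3) = [0/1, 2/3)
  'a': [0/1 + 1/1*2/3, 0/1 + 1/1*5/6) = [2/3, 5/6) <- contains code 59/72
  'b': [0/1 + 1/1*5/6, 0/1 + 1/1*1/1) = [5/6, 1/1)
  emit 'a', narrow to [2/3, 5/6)
Step 2: interval [2/3, 5/6), width = 5/6 - 2/3 = 1/6
  'd': [2/3 + 1/6*0/1, 2/3 + 1/6*2/3) = [2/3, 7/9)
  'a': [2/3 + 1/6*2/3, 2/3 + 1/6*5/6) = [7/9, 29/36)
  'b': [2/3 + 1/6*5/6, 2/3 + 1/6*1/1) = [29/36, 5/6) <- contains code 59/72
  emit 'b', narrow to [29/36, 5/6)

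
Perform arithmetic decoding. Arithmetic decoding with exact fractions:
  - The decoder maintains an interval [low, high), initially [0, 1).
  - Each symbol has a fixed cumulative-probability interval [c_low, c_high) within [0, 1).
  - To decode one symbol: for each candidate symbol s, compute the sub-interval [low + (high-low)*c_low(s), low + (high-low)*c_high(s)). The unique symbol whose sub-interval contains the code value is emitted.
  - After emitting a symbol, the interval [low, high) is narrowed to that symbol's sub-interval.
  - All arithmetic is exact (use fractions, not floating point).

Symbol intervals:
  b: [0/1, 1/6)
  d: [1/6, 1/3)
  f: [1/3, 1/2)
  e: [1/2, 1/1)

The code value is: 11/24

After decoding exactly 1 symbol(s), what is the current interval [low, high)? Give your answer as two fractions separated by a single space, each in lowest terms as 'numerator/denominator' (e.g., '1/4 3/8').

Answer: 1/3 1/2

Derivation:
Step 1: interval [0/1, 1/1), width = 1/1 - 0/1 = 1/1
  'b': [0/1 + 1/1*0/1, 0/1 + 1/1*1/6) = [0/1, 1/6)
  'd': [0/1 + 1/1*1/6, 0/1 + 1/1*1/3) = [1/6, 1/3)
  'f': [0/1 + 1/1*1/3, 0/1 + 1/1*1/2) = [1/3, 1/2) <- contains code 11/24
  'e': [0/1 + 1/1*1/2, 0/1 + 1/1*1/1) = [1/2, 1/1)
  emit 'f', narrow to [1/3, 1/2)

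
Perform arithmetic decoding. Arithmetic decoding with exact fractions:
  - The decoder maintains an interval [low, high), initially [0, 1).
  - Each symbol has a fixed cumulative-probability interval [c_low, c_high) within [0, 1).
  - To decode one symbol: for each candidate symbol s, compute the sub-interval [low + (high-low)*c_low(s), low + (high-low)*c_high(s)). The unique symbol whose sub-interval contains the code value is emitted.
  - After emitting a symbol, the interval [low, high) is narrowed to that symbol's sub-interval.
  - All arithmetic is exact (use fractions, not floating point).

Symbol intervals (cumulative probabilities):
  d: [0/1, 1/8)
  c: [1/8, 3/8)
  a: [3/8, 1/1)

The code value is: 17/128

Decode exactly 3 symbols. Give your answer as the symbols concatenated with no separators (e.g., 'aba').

Step 1: interval [0/1, 1/1), width = 1/1 - 0/1 = 1/1
  'd': [0/1 + 1/1*0/1, 0/1 + 1/1*1/8) = [0/1, 1/8)
  'c': [0/1 + 1/1*1/8, 0/1 + 1/1*3/8) = [1/8, 3/8) <- contains code 17/128
  'a': [0/1 + 1/1*3/8, 0/1 + 1/1*1/1) = [3/8, 1/1)
  emit 'c', narrow to [1/8, 3/8)
Step 2: interval [1/8, 3/8), width = 3/8 - 1/8 = 1/4
  'd': [1/8 + 1/4*0/1, 1/8 + 1/4*1/8) = [1/8, 5/32) <- contains code 17/128
  'c': [1/8 + 1/4*1/8, 1/8 + 1/4*3/8) = [5/32, 7/32)
  'a': [1/8 + 1/4*3/8, 1/8 + 1/4*1/1) = [7/32, 3/8)
  emit 'd', narrow to [1/8, 5/32)
Step 3: interval [1/8, 5/32), width = 5/32 - 1/8 = 1/32
  'd': [1/8 + 1/32*0/1, 1/8 + 1/32*1/8) = [1/8, 33/256)
  'c': [1/8 + 1/32*1/8, 1/8 + 1/32*3/8) = [33/256, 35/256) <- contains code 17/128
  'a': [1/8 + 1/32*3/8, 1/8 + 1/32*1/1) = [35/256, 5/32)
  emit 'c', narrow to [33/256, 35/256)

Answer: cdc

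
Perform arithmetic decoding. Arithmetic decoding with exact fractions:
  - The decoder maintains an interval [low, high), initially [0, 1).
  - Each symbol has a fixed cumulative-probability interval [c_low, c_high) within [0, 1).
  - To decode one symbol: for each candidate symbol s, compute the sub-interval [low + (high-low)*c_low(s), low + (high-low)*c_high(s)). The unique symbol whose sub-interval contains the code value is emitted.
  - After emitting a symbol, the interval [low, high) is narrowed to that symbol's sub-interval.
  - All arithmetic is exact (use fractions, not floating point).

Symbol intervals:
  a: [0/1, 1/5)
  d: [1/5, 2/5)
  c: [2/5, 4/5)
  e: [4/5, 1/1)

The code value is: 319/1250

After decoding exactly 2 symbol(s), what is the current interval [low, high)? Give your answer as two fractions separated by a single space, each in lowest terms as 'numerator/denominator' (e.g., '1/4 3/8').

Step 1: interval [0/1, 1/1), width = 1/1 - 0/1 = 1/1
  'a': [0/1 + 1/1*0/1, 0/1 + 1/1*1/5) = [0/1, 1/5)
  'd': [0/1 + 1/1*1/5, 0/1 + 1/1*2/5) = [1/5, 2/5) <- contains code 319/1250
  'c': [0/1 + 1/1*2/5, 0/1 + 1/1*4/5) = [2/5, 4/5)
  'e': [0/1 + 1/1*4/5, 0/1 + 1/1*1/1) = [4/5, 1/1)
  emit 'd', narrow to [1/5, 2/5)
Step 2: interval [1/5, 2/5), width = 2/5 - 1/5 = 1/5
  'a': [1/5 + 1/5*0/1, 1/5 + 1/5*1/5) = [1/5, 6/25)
  'd': [1/5 + 1/5*1/5, 1/5 + 1/5*2/5) = [6/25, 7/25) <- contains code 319/1250
  'c': [1/5 + 1/5*2/5, 1/5 + 1/5*4/5) = [7/25, 9/25)
  'e': [1/5 + 1/5*4/5, 1/5 + 1/5*1/1) = [9/25, 2/5)
  emit 'd', narrow to [6/25, 7/25)

Answer: 6/25 7/25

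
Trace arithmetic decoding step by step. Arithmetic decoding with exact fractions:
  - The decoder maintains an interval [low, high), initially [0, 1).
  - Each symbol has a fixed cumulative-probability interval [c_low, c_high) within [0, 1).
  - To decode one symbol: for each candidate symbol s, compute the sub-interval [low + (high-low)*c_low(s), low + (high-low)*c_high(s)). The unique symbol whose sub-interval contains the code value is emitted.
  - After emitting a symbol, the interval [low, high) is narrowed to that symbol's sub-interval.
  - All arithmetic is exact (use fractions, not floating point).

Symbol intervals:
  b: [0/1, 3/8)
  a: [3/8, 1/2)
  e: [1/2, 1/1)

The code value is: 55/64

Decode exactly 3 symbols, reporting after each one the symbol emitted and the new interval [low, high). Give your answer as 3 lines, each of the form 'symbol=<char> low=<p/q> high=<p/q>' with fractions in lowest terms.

Answer: symbol=e low=1/2 high=1/1
symbol=e low=3/4 high=1/1
symbol=a low=27/32 high=7/8

Derivation:
Step 1: interval [0/1, 1/1), width = 1/1 - 0/1 = 1/1
  'b': [0/1 + 1/1*0/1, 0/1 + 1/1*3/8) = [0/1, 3/8)
  'a': [0/1 + 1/1*3/8, 0/1 + 1/1*1/2) = [3/8, 1/2)
  'e': [0/1 + 1/1*1/2, 0/1 + 1/1*1/1) = [1/2, 1/1) <- contains code 55/64
  emit 'e', narrow to [1/2, 1/1)
Step 2: interval [1/2, 1/1), width = 1/1 - 1/2 = 1/2
  'b': [1/2 + 1/2*0/1, 1/2 + 1/2*3/8) = [1/2, 11/16)
  'a': [1/2 + 1/2*3/8, 1/2 + 1/2*1/2) = [11/16, 3/4)
  'e': [1/2 + 1/2*1/2, 1/2 + 1/2*1/1) = [3/4, 1/1) <- contains code 55/64
  emit 'e', narrow to [3/4, 1/1)
Step 3: interval [3/4, 1/1), width = 1/1 - 3/4 = 1/4
  'b': [3/4 + 1/4*0/1, 3/4 + 1/4*3/8) = [3/4, 27/32)
  'a': [3/4 + 1/4*3/8, 3/4 + 1/4*1/2) = [27/32, 7/8) <- contains code 55/64
  'e': [3/4 + 1/4*1/2, 3/4 + 1/4*1/1) = [7/8, 1/1)
  emit 'a', narrow to [27/32, 7/8)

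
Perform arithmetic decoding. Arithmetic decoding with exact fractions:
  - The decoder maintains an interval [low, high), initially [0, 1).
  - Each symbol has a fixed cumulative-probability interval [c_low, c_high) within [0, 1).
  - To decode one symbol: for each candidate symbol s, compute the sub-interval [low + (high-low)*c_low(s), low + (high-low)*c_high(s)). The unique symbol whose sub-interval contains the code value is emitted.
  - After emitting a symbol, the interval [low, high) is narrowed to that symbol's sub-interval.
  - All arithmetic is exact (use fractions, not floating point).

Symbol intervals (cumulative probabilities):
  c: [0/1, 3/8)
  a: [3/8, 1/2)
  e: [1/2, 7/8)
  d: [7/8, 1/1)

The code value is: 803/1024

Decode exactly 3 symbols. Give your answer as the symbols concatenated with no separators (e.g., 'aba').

Answer: eee

Derivation:
Step 1: interval [0/1, 1/1), width = 1/1 - 0/1 = 1/1
  'c': [0/1 + 1/1*0/1, 0/1 + 1/1*3/8) = [0/1, 3/8)
  'a': [0/1 + 1/1*3/8, 0/1 + 1/1*1/2) = [3/8, 1/2)
  'e': [0/1 + 1/1*1/2, 0/1 + 1/1*7/8) = [1/2, 7/8) <- contains code 803/1024
  'd': [0/1 + 1/1*7/8, 0/1 + 1/1*1/1) = [7/8, 1/1)
  emit 'e', narrow to [1/2, 7/8)
Step 2: interval [1/2, 7/8), width = 7/8 - 1/2 = 3/8
  'c': [1/2 + 3/8*0/1, 1/2 + 3/8*3/8) = [1/2, 41/64)
  'a': [1/2 + 3/8*3/8, 1/2 + 3/8*1/2) = [41/64, 11/16)
  'e': [1/2 + 3/8*1/2, 1/2 + 3/8*7/8) = [11/16, 53/64) <- contains code 803/1024
  'd': [1/2 + 3/8*7/8, 1/2 + 3/8*1/1) = [53/64, 7/8)
  emit 'e', narrow to [11/16, 53/64)
Step 3: interval [11/16, 53/64), width = 53/64 - 11/16 = 9/64
  'c': [11/16 + 9/64*0/1, 11/16 + 9/64*3/8) = [11/16, 379/512)
  'a': [11/16 + 9/64*3/8, 11/16 + 9/64*1/2) = [379/512, 97/128)
  'e': [11/16 + 9/64*1/2, 11/16 + 9/64*7/8) = [97/128, 415/512) <- contains code 803/1024
  'd': [11/16 + 9/64*7/8, 11/16 + 9/64*1/1) = [415/512, 53/64)
  emit 'e', narrow to [97/128, 415/512)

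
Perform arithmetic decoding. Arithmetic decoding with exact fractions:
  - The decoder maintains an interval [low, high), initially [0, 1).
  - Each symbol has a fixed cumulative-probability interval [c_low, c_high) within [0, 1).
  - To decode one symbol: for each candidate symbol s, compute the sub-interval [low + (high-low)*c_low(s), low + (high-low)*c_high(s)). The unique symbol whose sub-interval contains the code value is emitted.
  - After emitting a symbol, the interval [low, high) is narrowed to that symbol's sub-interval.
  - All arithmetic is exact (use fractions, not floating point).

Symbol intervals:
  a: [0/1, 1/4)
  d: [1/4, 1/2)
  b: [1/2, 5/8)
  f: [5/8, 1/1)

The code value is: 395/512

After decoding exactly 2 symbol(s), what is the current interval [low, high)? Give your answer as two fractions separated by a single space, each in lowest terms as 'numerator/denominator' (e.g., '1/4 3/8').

Step 1: interval [0/1, 1/1), width = 1/1 - 0/1 = 1/1
  'a': [0/1 + 1/1*0/1, 0/1 + 1/1*1/4) = [0/1, 1/4)
  'd': [0/1 + 1/1*1/4, 0/1 + 1/1*1/2) = [1/4, 1/2)
  'b': [0/1 + 1/1*1/2, 0/1 + 1/1*5/8) = [1/2, 5/8)
  'f': [0/1 + 1/1*5/8, 0/1 + 1/1*1/1) = [5/8, 1/1) <- contains code 395/512
  emit 'f', narrow to [5/8, 1/1)
Step 2: interval [5/8, 1/1), width = 1/1 - 5/8 = 3/8
  'a': [5/8 + 3/8*0/1, 5/8 + 3/8*1/4) = [5/8, 23/32)
  'd': [5/8 + 3/8*1/4, 5/8 + 3/8*1/2) = [23/32, 13/16) <- contains code 395/512
  'b': [5/8 + 3/8*1/2, 5/8 + 3/8*5/8) = [13/16, 55/64)
  'f': [5/8 + 3/8*5/8, 5/8 + 3/8*1/1) = [55/64, 1/1)
  emit 'd', narrow to [23/32, 13/16)

Answer: 23/32 13/16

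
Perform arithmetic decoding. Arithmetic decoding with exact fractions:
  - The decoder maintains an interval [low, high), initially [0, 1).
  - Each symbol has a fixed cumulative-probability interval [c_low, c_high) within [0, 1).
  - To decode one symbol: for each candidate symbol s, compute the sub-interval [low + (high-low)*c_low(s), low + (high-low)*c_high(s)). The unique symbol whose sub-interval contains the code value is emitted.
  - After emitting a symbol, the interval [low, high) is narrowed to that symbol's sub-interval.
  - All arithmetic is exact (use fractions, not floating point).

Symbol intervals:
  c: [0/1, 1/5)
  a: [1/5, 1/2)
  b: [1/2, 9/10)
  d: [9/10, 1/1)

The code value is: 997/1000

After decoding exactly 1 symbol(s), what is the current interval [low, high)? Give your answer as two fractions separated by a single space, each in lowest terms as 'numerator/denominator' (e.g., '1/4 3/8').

Answer: 9/10 1/1

Derivation:
Step 1: interval [0/1, 1/1), width = 1/1 - 0/1 = 1/1
  'c': [0/1 + 1/1*0/1, 0/1 + 1/1*1/5) = [0/1, 1/5)
  'a': [0/1 + 1/1*1/5, 0/1 + 1/1*1/2) = [1/5, 1/2)
  'b': [0/1 + 1/1*1/2, 0/1 + 1/1*9/10) = [1/2, 9/10)
  'd': [0/1 + 1/1*9/10, 0/1 + 1/1*1/1) = [9/10, 1/1) <- contains code 997/1000
  emit 'd', narrow to [9/10, 1/1)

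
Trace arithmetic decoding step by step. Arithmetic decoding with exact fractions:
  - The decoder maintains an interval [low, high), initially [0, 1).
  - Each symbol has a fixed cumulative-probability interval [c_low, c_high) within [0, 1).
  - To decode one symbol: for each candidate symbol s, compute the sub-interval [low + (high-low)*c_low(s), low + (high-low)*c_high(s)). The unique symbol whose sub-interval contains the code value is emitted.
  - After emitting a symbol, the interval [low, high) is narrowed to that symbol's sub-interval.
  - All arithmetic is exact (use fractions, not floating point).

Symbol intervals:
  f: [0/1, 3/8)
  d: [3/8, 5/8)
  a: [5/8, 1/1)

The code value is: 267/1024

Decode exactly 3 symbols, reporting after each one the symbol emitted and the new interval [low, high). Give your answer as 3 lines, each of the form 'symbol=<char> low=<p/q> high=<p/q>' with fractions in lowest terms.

Step 1: interval [0/1, 1/1), width = 1/1 - 0/1 = 1/1
  'f': [0/1 + 1/1*0/1, 0/1 + 1/1*3/8) = [0/1, 3/8) <- contains code 267/1024
  'd': [0/1 + 1/1*3/8, 0/1 + 1/1*5/8) = [3/8, 5/8)
  'a': [0/1 + 1/1*5/8, 0/1 + 1/1*1/1) = [5/8, 1/1)
  emit 'f', narrow to [0/1, 3/8)
Step 2: interval [0/1, 3/8), width = 3/8 - 0/1 = 3/8
  'f': [0/1 + 3/8*0/1, 0/1 + 3/8*3/8) = [0/1, 9/64)
  'd': [0/1 + 3/8*3/8, 0/1 + 3/8*5/8) = [9/64, 15/64)
  'a': [0/1 + 3/8*5/8, 0/1 + 3/8*1/1) = [15/64, 3/8) <- contains code 267/1024
  emit 'a', narrow to [15/64, 3/8)
Step 3: interval [15/64, 3/8), width = 3/8 - 15/64 = 9/64
  'f': [15/64 + 9/64*0/1, 15/64 + 9/64*3/8) = [15/64, 147/512) <- contains code 267/1024
  'd': [15/64 + 9/64*3/8, 15/64 + 9/64*5/8) = [147/512, 165/512)
  'a': [15/64 + 9/64*5/8, 15/64 + 9/64*1/1) = [165/512, 3/8)
  emit 'f', narrow to [15/64, 147/512)

Answer: symbol=f low=0/1 high=3/8
symbol=a low=15/64 high=3/8
symbol=f low=15/64 high=147/512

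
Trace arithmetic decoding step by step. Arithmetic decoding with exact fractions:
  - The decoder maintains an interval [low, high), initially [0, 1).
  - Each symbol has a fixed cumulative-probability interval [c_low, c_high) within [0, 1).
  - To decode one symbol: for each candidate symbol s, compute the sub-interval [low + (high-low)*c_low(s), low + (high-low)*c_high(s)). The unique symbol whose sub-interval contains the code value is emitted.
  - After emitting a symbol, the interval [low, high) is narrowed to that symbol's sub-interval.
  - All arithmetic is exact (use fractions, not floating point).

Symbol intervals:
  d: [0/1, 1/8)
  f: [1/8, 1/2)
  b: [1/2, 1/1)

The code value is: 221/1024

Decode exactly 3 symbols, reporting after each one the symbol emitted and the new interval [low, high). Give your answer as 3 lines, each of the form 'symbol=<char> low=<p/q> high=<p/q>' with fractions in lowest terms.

Step 1: interval [0/1, 1/1), width = 1/1 - 0/1 = 1/1
  'd': [0/1 + 1/1*0/1, 0/1 + 1/1*1/8) = [0/1, 1/8)
  'f': [0/1 + 1/1*1/8, 0/1 + 1/1*1/2) = [1/8, 1/2) <- contains code 221/1024
  'b': [0/1 + 1/1*1/2, 0/1 + 1/1*1/1) = [1/2, 1/1)
  emit 'f', narrow to [1/8, 1/2)
Step 2: interval [1/8, 1/2), width = 1/2 - 1/8 = 3/8
  'd': [1/8 + 3/8*0/1, 1/8 + 3/8*1/8) = [1/8, 11/64)
  'f': [1/8 + 3/8*1/8, 1/8 + 3/8*1/2) = [11/64, 5/16) <- contains code 221/1024
  'b': [1/8 + 3/8*1/2, 1/8 + 3/8*1/1) = [5/16, 1/2)
  emit 'f', narrow to [11/64, 5/16)
Step 3: interval [11/64, 5/16), width = 5/16 - 11/64 = 9/64
  'd': [11/64 + 9/64*0/1, 11/64 + 9/64*1/8) = [11/64, 97/512)
  'f': [11/64 + 9/64*1/8, 11/64 + 9/64*1/2) = [97/512, 31/128) <- contains code 221/1024
  'b': [11/64 + 9/64*1/2, 11/64 + 9/64*1/1) = [31/128, 5/16)
  emit 'f', narrow to [97/512, 31/128)

Answer: symbol=f low=1/8 high=1/2
symbol=f low=11/64 high=5/16
symbol=f low=97/512 high=31/128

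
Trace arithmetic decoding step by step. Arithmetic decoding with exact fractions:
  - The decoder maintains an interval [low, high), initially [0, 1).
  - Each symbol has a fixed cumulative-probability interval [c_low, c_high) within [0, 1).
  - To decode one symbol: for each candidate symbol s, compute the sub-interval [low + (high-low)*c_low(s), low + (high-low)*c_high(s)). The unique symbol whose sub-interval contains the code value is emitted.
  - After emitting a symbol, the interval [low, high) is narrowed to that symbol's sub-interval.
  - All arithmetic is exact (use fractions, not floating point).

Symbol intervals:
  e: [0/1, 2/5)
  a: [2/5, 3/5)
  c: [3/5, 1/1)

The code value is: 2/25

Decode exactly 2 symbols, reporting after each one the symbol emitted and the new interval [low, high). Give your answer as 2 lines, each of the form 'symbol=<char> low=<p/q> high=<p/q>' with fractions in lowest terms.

Step 1: interval [0/1, 1/1), width = 1/1 - 0/1 = 1/1
  'e': [0/1 + 1/1*0/1, 0/1 + 1/1*2/5) = [0/1, 2/5) <- contains code 2/25
  'a': [0/1 + 1/1*2/5, 0/1 + 1/1*3/5) = [2/5, 3/5)
  'c': [0/1 + 1/1*3/5, 0/1 + 1/1*1/1) = [3/5, 1/1)
  emit 'e', narrow to [0/1, 2/5)
Step 2: interval [0/1, 2/5), width = 2/5 - 0/1 = 2/5
  'e': [0/1 + 2/5*0/1, 0/1 + 2/5*2/5) = [0/1, 4/25) <- contains code 2/25
  'a': [0/1 + 2/5*2/5, 0/1 + 2/5*3/5) = [4/25, 6/25)
  'c': [0/1 + 2/5*3/5, 0/1 + 2/5*1/1) = [6/25, 2/5)
  emit 'e', narrow to [0/1, 4/25)

Answer: symbol=e low=0/1 high=2/5
symbol=e low=0/1 high=4/25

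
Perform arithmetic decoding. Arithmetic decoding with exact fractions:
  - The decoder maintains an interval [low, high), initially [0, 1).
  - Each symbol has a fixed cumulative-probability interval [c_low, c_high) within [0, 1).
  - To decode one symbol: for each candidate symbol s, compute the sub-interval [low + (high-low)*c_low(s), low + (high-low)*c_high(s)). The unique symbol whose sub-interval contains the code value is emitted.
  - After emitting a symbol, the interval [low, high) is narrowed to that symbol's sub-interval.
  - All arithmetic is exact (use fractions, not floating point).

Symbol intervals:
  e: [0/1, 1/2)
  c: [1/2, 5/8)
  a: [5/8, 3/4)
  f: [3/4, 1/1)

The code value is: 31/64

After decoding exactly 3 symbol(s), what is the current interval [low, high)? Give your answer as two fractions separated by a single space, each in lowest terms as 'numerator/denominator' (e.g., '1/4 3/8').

Answer: 15/32 1/2

Derivation:
Step 1: interval [0/1, 1/1), width = 1/1 - 0/1 = 1/1
  'e': [0/1 + 1/1*0/1, 0/1 + 1/1*1/2) = [0/1, 1/2) <- contains code 31/64
  'c': [0/1 + 1/1*1/2, 0/1 + 1/1*5/8) = [1/2, 5/8)
  'a': [0/1 + 1/1*5/8, 0/1 + 1/1*3/4) = [5/8, 3/4)
  'f': [0/1 + 1/1*3/4, 0/1 + 1/1*1/1) = [3/4, 1/1)
  emit 'e', narrow to [0/1, 1/2)
Step 2: interval [0/1, 1/2), width = 1/2 - 0/1 = 1/2
  'e': [0/1 + 1/2*0/1, 0/1 + 1/2*1/2) = [0/1, 1/4)
  'c': [0/1 + 1/2*1/2, 0/1 + 1/2*5/8) = [1/4, 5/16)
  'a': [0/1 + 1/2*5/8, 0/1 + 1/2*3/4) = [5/16, 3/8)
  'f': [0/1 + 1/2*3/4, 0/1 + 1/2*1/1) = [3/8, 1/2) <- contains code 31/64
  emit 'f', narrow to [3/8, 1/2)
Step 3: interval [3/8, 1/2), width = 1/2 - 3/8 = 1/8
  'e': [3/8 + 1/8*0/1, 3/8 + 1/8*1/2) = [3/8, 7/16)
  'c': [3/8 + 1/8*1/2, 3/8 + 1/8*5/8) = [7/16, 29/64)
  'a': [3/8 + 1/8*5/8, 3/8 + 1/8*3/4) = [29/64, 15/32)
  'f': [3/8 + 1/8*3/4, 3/8 + 1/8*1/1) = [15/32, 1/2) <- contains code 31/64
  emit 'f', narrow to [15/32, 1/2)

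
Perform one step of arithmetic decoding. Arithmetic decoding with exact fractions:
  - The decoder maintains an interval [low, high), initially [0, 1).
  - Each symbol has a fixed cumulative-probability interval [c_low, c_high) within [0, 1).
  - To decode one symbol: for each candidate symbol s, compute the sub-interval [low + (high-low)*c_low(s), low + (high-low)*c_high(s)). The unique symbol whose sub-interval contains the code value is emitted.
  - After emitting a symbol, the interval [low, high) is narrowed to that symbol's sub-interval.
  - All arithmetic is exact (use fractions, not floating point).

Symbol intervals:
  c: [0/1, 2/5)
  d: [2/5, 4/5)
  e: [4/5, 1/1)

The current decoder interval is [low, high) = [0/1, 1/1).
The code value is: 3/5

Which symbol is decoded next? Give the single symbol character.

Answer: d

Derivation:
Interval width = high − low = 1/1 − 0/1 = 1/1
Scaled code = (code − low) / width = (3/5 − 0/1) / 1/1 = 3/5
  c: [0/1, 2/5) 
  d: [2/5, 4/5) ← scaled code falls here ✓
  e: [4/5, 1/1) 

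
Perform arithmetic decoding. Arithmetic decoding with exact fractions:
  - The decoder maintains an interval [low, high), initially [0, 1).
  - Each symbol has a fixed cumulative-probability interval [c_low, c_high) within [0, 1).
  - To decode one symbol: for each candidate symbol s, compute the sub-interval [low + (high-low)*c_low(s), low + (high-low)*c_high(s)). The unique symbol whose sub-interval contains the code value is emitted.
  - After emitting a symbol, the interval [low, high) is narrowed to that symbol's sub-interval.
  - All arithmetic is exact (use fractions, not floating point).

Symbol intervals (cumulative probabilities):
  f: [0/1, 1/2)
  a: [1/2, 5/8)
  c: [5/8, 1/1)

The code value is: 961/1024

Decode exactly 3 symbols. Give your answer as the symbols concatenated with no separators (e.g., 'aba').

Answer: cca

Derivation:
Step 1: interval [0/1, 1/1), width = 1/1 - 0/1 = 1/1
  'f': [0/1 + 1/1*0/1, 0/1 + 1/1*1/2) = [0/1, 1/2)
  'a': [0/1 + 1/1*1/2, 0/1 + 1/1*5/8) = [1/2, 5/8)
  'c': [0/1 + 1/1*5/8, 0/1 + 1/1*1/1) = [5/8, 1/1) <- contains code 961/1024
  emit 'c', narrow to [5/8, 1/1)
Step 2: interval [5/8, 1/1), width = 1/1 - 5/8 = 3/8
  'f': [5/8 + 3/8*0/1, 5/8 + 3/8*1/2) = [5/8, 13/16)
  'a': [5/8 + 3/8*1/2, 5/8 + 3/8*5/8) = [13/16, 55/64)
  'c': [5/8 + 3/8*5/8, 5/8 + 3/8*1/1) = [55/64, 1/1) <- contains code 961/1024
  emit 'c', narrow to [55/64, 1/1)
Step 3: interval [55/64, 1/1), width = 1/1 - 55/64 = 9/64
  'f': [55/64 + 9/64*0/1, 55/64 + 9/64*1/2) = [55/64, 119/128)
  'a': [55/64 + 9/64*1/2, 55/64 + 9/64*5/8) = [119/128, 485/512) <- contains code 961/1024
  'c': [55/64 + 9/64*5/8, 55/64 + 9/64*1/1) = [485/512, 1/1)
  emit 'a', narrow to [119/128, 485/512)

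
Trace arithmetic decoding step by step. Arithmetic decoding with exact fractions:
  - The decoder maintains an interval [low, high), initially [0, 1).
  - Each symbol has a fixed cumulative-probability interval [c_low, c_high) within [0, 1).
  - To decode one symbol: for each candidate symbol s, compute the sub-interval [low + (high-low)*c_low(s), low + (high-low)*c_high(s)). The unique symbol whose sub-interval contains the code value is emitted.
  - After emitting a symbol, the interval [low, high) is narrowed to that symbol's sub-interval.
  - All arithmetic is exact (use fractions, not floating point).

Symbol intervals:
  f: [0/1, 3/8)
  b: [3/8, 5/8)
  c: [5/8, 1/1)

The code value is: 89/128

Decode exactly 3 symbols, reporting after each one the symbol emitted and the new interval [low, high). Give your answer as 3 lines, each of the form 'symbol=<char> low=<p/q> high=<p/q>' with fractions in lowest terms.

Step 1: interval [0/1, 1/1), width = 1/1 - 0/1 = 1/1
  'f': [0/1 + 1/1*0/1, 0/1 + 1/1*3/8) = [0/1, 3/8)
  'b': [0/1 + 1/1*3/8, 0/1 + 1/1*5/8) = [3/8, 5/8)
  'c': [0/1 + 1/1*5/8, 0/1 + 1/1*1/1) = [5/8, 1/1) <- contains code 89/128
  emit 'c', narrow to [5/8, 1/1)
Step 2: interval [5/8, 1/1), width = 1/1 - 5/8 = 3/8
  'f': [5/8 + 3/8*0/1, 5/8 + 3/8*3/8) = [5/8, 49/64) <- contains code 89/128
  'b': [5/8 + 3/8*3/8, 5/8 + 3/8*5/8) = [49/64, 55/64)
  'c': [5/8 + 3/8*5/8, 5/8 + 3/8*1/1) = [55/64, 1/1)
  emit 'f', narrow to [5/8, 49/64)
Step 3: interval [5/8, 49/64), width = 49/64 - 5/8 = 9/64
  'f': [5/8 + 9/64*0/1, 5/8 + 9/64*3/8) = [5/8, 347/512)
  'b': [5/8 + 9/64*3/8, 5/8 + 9/64*5/8) = [347/512, 365/512) <- contains code 89/128
  'c': [5/8 + 9/64*5/8, 5/8 + 9/64*1/1) = [365/512, 49/64)
  emit 'b', narrow to [347/512, 365/512)

Answer: symbol=c low=5/8 high=1/1
symbol=f low=5/8 high=49/64
symbol=b low=347/512 high=365/512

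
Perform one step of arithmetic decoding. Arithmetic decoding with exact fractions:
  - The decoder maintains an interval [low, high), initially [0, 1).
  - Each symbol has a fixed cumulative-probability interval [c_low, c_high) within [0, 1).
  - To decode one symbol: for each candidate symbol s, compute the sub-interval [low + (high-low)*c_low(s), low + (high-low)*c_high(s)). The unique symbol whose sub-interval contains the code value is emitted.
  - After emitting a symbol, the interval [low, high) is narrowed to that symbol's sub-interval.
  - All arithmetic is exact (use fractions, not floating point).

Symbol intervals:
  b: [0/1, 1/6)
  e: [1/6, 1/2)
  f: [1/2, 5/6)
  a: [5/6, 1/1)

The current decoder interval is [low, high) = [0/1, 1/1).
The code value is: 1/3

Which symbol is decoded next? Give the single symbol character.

Interval width = high − low = 1/1 − 0/1 = 1/1
Scaled code = (code − low) / width = (1/3 − 0/1) / 1/1 = 1/3
  b: [0/1, 1/6) 
  e: [1/6, 1/2) ← scaled code falls here ✓
  f: [1/2, 5/6) 
  a: [5/6, 1/1) 

Answer: e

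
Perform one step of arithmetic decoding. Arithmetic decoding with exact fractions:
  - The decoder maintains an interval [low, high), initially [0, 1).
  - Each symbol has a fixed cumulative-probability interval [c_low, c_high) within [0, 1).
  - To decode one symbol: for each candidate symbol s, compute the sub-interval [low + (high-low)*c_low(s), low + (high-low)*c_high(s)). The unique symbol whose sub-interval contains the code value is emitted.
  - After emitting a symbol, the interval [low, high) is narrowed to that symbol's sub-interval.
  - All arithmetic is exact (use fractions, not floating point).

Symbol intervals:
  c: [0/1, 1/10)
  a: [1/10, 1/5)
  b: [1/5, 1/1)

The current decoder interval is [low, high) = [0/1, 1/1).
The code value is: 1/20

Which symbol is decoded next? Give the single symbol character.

Interval width = high − low = 1/1 − 0/1 = 1/1
Scaled code = (code − low) / width = (1/20 − 0/1) / 1/1 = 1/20
  c: [0/1, 1/10) ← scaled code falls here ✓
  a: [1/10, 1/5) 
  b: [1/5, 1/1) 

Answer: c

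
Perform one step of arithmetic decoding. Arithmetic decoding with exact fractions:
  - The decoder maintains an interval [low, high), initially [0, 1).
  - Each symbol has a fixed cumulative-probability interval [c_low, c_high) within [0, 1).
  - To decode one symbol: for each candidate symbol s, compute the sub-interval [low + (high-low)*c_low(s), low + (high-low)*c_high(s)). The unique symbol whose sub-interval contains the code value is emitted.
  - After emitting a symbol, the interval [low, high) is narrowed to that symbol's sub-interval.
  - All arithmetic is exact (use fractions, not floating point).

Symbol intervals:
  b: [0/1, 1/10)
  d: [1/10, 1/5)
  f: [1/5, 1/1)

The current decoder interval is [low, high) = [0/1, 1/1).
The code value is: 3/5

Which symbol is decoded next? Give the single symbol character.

Answer: f

Derivation:
Interval width = high − low = 1/1 − 0/1 = 1/1
Scaled code = (code − low) / width = (3/5 − 0/1) / 1/1 = 3/5
  b: [0/1, 1/10) 
  d: [1/10, 1/5) 
  f: [1/5, 1/1) ← scaled code falls here ✓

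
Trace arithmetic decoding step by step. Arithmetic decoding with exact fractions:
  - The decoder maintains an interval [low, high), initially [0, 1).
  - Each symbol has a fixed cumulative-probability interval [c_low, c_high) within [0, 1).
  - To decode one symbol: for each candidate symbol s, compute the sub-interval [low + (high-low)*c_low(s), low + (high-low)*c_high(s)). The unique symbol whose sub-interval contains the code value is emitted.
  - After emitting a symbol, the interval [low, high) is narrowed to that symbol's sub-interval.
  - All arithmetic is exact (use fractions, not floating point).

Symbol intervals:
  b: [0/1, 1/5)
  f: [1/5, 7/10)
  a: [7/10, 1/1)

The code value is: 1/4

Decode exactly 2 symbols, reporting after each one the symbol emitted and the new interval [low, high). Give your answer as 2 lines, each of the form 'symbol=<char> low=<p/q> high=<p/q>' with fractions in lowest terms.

Answer: symbol=f low=1/5 high=7/10
symbol=b low=1/5 high=3/10

Derivation:
Step 1: interval [0/1, 1/1), width = 1/1 - 0/1 = 1/1
  'b': [0/1 + 1/1*0/1, 0/1 + 1/1*1/5) = [0/1, 1/5)
  'f': [0/1 + 1/1*1/5, 0/1 + 1/1*7/10) = [1/5, 7/10) <- contains code 1/4
  'a': [0/1 + 1/1*7/10, 0/1 + 1/1*1/1) = [7/10, 1/1)
  emit 'f', narrow to [1/5, 7/10)
Step 2: interval [1/5, 7/10), width = 7/10 - 1/5 = 1/2
  'b': [1/5 + 1/2*0/1, 1/5 + 1/2*1/5) = [1/5, 3/10) <- contains code 1/4
  'f': [1/5 + 1/2*1/5, 1/5 + 1/2*7/10) = [3/10, 11/20)
  'a': [1/5 + 1/2*7/10, 1/5 + 1/2*1/1) = [11/20, 7/10)
  emit 'b', narrow to [1/5, 3/10)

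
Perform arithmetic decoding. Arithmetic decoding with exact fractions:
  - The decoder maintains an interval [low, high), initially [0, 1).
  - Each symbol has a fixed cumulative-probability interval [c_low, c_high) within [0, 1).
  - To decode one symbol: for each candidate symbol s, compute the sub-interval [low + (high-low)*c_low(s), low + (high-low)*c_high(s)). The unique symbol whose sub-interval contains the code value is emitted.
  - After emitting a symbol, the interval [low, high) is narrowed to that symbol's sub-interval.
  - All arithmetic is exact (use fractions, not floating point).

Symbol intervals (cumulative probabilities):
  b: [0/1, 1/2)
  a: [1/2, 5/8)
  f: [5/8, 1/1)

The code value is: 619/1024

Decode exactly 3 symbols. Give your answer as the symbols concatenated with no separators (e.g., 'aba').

Answer: afa

Derivation:
Step 1: interval [0/1, 1/1), width = 1/1 - 0/1 = 1/1
  'b': [0/1 + 1/1*0/1, 0/1 + 1/1*1/2) = [0/1, 1/2)
  'a': [0/1 + 1/1*1/2, 0/1 + 1/1*5/8) = [1/2, 5/8) <- contains code 619/1024
  'f': [0/1 + 1/1*5/8, 0/1 + 1/1*1/1) = [5/8, 1/1)
  emit 'a', narrow to [1/2, 5/8)
Step 2: interval [1/2, 5/8), width = 5/8 - 1/2 = 1/8
  'b': [1/2 + 1/8*0/1, 1/2 + 1/8*1/2) = [1/2, 9/16)
  'a': [1/2 + 1/8*1/2, 1/2 + 1/8*5/8) = [9/16, 37/64)
  'f': [1/2 + 1/8*5/8, 1/2 + 1/8*1/1) = [37/64, 5/8) <- contains code 619/1024
  emit 'f', narrow to [37/64, 5/8)
Step 3: interval [37/64, 5/8), width = 5/8 - 37/64 = 3/64
  'b': [37/64 + 3/64*0/1, 37/64 + 3/64*1/2) = [37/64, 77/128)
  'a': [37/64 + 3/64*1/2, 37/64 + 3/64*5/8) = [77/128, 311/512) <- contains code 619/1024
  'f': [37/64 + 3/64*5/8, 37/64 + 3/64*1/1) = [311/512, 5/8)
  emit 'a', narrow to [77/128, 311/512)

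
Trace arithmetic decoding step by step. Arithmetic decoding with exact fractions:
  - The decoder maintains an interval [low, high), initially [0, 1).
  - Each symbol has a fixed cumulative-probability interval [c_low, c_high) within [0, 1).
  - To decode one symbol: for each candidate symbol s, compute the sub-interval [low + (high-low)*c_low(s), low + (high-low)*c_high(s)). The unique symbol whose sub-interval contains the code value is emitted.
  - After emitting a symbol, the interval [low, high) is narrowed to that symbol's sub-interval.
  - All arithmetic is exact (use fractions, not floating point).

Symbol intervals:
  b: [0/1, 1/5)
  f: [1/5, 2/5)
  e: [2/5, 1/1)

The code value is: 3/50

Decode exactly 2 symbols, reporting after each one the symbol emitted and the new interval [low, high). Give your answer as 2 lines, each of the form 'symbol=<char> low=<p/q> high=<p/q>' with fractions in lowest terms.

Answer: symbol=b low=0/1 high=1/5
symbol=f low=1/25 high=2/25

Derivation:
Step 1: interval [0/1, 1/1), width = 1/1 - 0/1 = 1/1
  'b': [0/1 + 1/1*0/1, 0/1 + 1/1*1/5) = [0/1, 1/5) <- contains code 3/50
  'f': [0/1 + 1/1*1/5, 0/1 + 1/1*2/5) = [1/5, 2/5)
  'e': [0/1 + 1/1*2/5, 0/1 + 1/1*1/1) = [2/5, 1/1)
  emit 'b', narrow to [0/1, 1/5)
Step 2: interval [0/1, 1/5), width = 1/5 - 0/1 = 1/5
  'b': [0/1 + 1/5*0/1, 0/1 + 1/5*1/5) = [0/1, 1/25)
  'f': [0/1 + 1/5*1/5, 0/1 + 1/5*2/5) = [1/25, 2/25) <- contains code 3/50
  'e': [0/1 + 1/5*2/5, 0/1 + 1/5*1/1) = [2/25, 1/5)
  emit 'f', narrow to [1/25, 2/25)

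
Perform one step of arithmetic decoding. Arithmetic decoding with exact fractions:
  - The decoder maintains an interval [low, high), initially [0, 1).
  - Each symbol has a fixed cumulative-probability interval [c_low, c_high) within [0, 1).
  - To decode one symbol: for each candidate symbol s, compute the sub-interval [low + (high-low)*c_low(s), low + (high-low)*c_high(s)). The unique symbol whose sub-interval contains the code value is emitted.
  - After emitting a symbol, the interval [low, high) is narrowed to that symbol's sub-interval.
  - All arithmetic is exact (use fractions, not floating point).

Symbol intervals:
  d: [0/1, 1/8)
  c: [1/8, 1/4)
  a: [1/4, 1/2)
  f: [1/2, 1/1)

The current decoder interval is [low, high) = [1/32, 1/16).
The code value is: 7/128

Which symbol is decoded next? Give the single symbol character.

Answer: f

Derivation:
Interval width = high − low = 1/16 − 1/32 = 1/32
Scaled code = (code − low) / width = (7/128 − 1/32) / 1/32 = 3/4
  d: [0/1, 1/8) 
  c: [1/8, 1/4) 
  a: [1/4, 1/2) 
  f: [1/2, 1/1) ← scaled code falls here ✓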